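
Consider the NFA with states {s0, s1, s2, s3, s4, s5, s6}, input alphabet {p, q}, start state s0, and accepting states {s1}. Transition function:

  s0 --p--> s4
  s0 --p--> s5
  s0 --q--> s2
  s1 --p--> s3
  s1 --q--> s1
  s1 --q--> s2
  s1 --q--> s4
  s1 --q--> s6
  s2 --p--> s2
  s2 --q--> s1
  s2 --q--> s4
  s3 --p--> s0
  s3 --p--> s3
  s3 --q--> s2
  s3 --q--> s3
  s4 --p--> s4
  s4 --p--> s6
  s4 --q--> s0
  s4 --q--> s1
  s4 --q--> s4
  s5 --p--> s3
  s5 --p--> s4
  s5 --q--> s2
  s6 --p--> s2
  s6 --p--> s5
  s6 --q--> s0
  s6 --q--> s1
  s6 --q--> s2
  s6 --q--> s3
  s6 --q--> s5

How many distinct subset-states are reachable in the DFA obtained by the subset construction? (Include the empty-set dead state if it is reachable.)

12

Start state of the DFA: {s0}.
{s0} --p--> {s4, s5}  [new]
{s0} --q--> {s2}  [new]
{s4, s5} --p--> {s3, s4, s6}  [new]
{s4, s5} --q--> {s0, s1, s2, s4}  [new]
{s2} --p--> {s2}  [seen]
{s2} --q--> {s1, s4}  [new]
{s3, s4, s6} --p--> {s0, s2, s3, s4, s5, s6}  [new]
{s3, s4, s6} --q--> {s0, s1, s2, s3, s4, s5}  [new]
{s0, s1, s2, s4} --p--> {s2, s3, s4, s5, s6}  [new]
{s0, s1, s2, s4} --q--> {s0, s1, s2, s4, s6}  [new]
{s1, s4} --p--> {s3, s4, s6}  [seen]
{s1, s4} --q--> {s0, s1, s2, s4, s6}  [seen]
{s0, s2, s3, s4, s5, s6} --p--> {s0, s2, s3, s4, s5, s6}  [seen]
{s0, s2, s3, s4, s5, s6} --q--> {s0, s1, s2, s3, s4, s5}  [seen]
{s0, s1, s2, s3, s4, s5} --p--> {s0, s2, s3, s4, s5, s6}  [seen]
{s0, s1, s2, s3, s4, s5} --q--> {s0, s1, s2, s3, s4, s6}  [new]
{s2, s3, s4, s5, s6} --p--> {s0, s2, s3, s4, s5, s6}  [seen]
{s2, s3, s4, s5, s6} --q--> {s0, s1, s2, s3, s4, s5}  [seen]
{s0, s1, s2, s4, s6} --p--> {s2, s3, s4, s5, s6}  [seen]
{s0, s1, s2, s4, s6} --q--> {s0, s1, s2, s3, s4, s5, s6}  [new]
{s0, s1, s2, s3, s4, s6} --p--> {s0, s2, s3, s4, s5, s6}  [seen]
{s0, s1, s2, s3, s4, s6} --q--> {s0, s1, s2, s3, s4, s5, s6}  [seen]
{s0, s1, s2, s3, s4, s5, s6} --p--> {s0, s2, s3, s4, s5, s6}  [seen]
{s0, s1, s2, s3, s4, s5, s6} --q--> {s0, s1, s2, s3, s4, s5, s6}  [seen]
Reachable DFA states: {s0}, {s4, s5}, {s2}, {s3, s4, s6}, {s0, s1, s2, s4}, {s1, s4}, {s0, s2, s3, s4, s5, s6}, {s0, s1, s2, s3, s4, s5}, {s2, s3, s4, s5, s6}, {s0, s1, s2, s4, s6}, {s0, s1, s2, s3, s4, s6}, {s0, s1, s2, s3, s4, s5, s6}.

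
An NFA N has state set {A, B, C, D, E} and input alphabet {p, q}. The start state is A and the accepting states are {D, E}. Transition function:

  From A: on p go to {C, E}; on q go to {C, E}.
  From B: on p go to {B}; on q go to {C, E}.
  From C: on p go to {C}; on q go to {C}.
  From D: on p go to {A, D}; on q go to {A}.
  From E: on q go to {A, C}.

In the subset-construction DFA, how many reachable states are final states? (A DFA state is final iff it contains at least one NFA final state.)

Start state of the DFA: {A}.
{A} --p--> {C, E}  [new]
{A} --q--> {C, E}  [seen]
{C, E} --p--> {C}  [new]
{C, E} --q--> {A, C}  [new]
{C} --p--> {C}  [seen]
{C} --q--> {C}  [seen]
{A, C} --p--> {C, E}  [seen]
{A, C} --q--> {C, E}  [seen]
Reachable DFA states: {A}, {C, E}, {C}, {A, C}.
Accepting DFA states (contain an NFA accepting state): {C, E}.

1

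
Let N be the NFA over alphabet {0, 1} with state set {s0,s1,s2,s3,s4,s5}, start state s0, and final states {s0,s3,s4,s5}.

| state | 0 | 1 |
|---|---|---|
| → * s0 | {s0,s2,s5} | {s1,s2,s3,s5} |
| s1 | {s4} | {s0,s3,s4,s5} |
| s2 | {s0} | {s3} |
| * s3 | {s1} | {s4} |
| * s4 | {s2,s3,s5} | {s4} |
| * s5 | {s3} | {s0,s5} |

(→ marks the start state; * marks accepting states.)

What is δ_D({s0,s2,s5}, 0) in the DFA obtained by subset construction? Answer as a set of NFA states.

{s0,s2,s3,s5}

δ(s0,0) = {s0,s2,s5}; δ(s2,0) = {s0}; δ(s5,0) = {s3}.
Union: {s0,s2,s3,s5}.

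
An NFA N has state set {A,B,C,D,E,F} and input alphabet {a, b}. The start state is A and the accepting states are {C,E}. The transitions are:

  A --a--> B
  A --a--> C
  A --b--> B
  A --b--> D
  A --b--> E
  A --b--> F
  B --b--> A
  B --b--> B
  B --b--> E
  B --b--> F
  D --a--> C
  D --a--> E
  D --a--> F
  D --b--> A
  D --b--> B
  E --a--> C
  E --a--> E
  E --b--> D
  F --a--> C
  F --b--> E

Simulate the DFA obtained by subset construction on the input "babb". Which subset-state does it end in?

{A,B,D}

Start: {A}.
δ(A,b) = {B,D,E,F}.
Union: {B,D,E,F}.
After b: {B,D,E,F}.
δ(B,a) = ∅; δ(D,a) = {C,E,F}; δ(E,a) = {C,E}; δ(F,a) = {C}.
Union: {C,E,F}.
After a: {C,E,F}.
δ(C,b) = ∅; δ(E,b) = {D}; δ(F,b) = {E}.
Union: {D,E}.
After b: {D,E}.
δ(D,b) = {A,B}; δ(E,b) = {D}.
Union: {A,B,D}.
After b: {A,B,D}.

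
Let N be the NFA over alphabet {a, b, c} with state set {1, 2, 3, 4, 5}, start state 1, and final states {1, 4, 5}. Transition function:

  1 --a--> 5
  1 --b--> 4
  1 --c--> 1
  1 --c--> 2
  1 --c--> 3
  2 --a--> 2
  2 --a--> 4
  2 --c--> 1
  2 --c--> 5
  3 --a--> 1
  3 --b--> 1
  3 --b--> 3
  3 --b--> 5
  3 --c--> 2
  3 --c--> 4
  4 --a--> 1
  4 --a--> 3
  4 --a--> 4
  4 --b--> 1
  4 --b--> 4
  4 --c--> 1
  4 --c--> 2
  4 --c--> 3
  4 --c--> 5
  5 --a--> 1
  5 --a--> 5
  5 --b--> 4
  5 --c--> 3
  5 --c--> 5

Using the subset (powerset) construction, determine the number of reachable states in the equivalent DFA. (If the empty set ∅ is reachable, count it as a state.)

13

Start state of the DFA: {1}.
{1} --a--> {5}  [new]
{1} --b--> {4}  [new]
{1} --c--> {1, 2, 3}  [new]
{5} --a--> {1, 5}  [new]
{5} --b--> {4}  [seen]
{5} --c--> {3, 5}  [new]
{4} --a--> {1, 3, 4}  [new]
{4} --b--> {1, 4}  [new]
{4} --c--> {1, 2, 3, 5}  [new]
{1, 2, 3} --a--> {1, 2, 4, 5}  [new]
{1, 2, 3} --b--> {1, 3, 4, 5}  [new]
{1, 2, 3} --c--> {1, 2, 3, 4, 5}  [new]
{1, 5} --a--> {1, 5}  [seen]
{1, 5} --b--> {4}  [seen]
{1, 5} --c--> {1, 2, 3, 5}  [seen]
{3, 5} --a--> {1, 5}  [seen]
{3, 5} --b--> {1, 3, 4, 5}  [seen]
{3, 5} --c--> {2, 3, 4, 5}  [new]
{1, 3, 4} --a--> {1, 3, 4, 5}  [seen]
{1, 3, 4} --b--> {1, 3, 4, 5}  [seen]
{1, 3, 4} --c--> {1, 2, 3, 4, 5}  [seen]
{1, 4} --a--> {1, 3, 4, 5}  [seen]
{1, 4} --b--> {1, 4}  [seen]
{1, 4} --c--> {1, 2, 3, 5}  [seen]
{1, 2, 3, 5} --a--> {1, 2, 4, 5}  [seen]
{1, 2, 3, 5} --b--> {1, 3, 4, 5}  [seen]
{1, 2, 3, 5} --c--> {1, 2, 3, 4, 5}  [seen]
{1, 2, 4, 5} --a--> {1, 2, 3, 4, 5}  [seen]
{1, 2, 4, 5} --b--> {1, 4}  [seen]
{1, 2, 4, 5} --c--> {1, 2, 3, 5}  [seen]
{1, 3, 4, 5} --a--> {1, 3, 4, 5}  [seen]
{1, 3, 4, 5} --b--> {1, 3, 4, 5}  [seen]
{1, 3, 4, 5} --c--> {1, 2, 3, 4, 5}  [seen]
{1, 2, 3, 4, 5} --a--> {1, 2, 3, 4, 5}  [seen]
{1, 2, 3, 4, 5} --b--> {1, 3, 4, 5}  [seen]
{1, 2, 3, 4, 5} --c--> {1, 2, 3, 4, 5}  [seen]
{2, 3, 4, 5} --a--> {1, 2, 3, 4, 5}  [seen]
{2, 3, 4, 5} --b--> {1, 3, 4, 5}  [seen]
{2, 3, 4, 5} --c--> {1, 2, 3, 4, 5}  [seen]
Reachable DFA states: {1}, {5}, {4}, {1, 2, 3}, {1, 5}, {3, 5}, {1, 3, 4}, {1, 4}, {1, 2, 3, 5}, {1, 2, 4, 5}, {1, 3, 4, 5}, {1, 2, 3, 4, 5}, {2, 3, 4, 5}.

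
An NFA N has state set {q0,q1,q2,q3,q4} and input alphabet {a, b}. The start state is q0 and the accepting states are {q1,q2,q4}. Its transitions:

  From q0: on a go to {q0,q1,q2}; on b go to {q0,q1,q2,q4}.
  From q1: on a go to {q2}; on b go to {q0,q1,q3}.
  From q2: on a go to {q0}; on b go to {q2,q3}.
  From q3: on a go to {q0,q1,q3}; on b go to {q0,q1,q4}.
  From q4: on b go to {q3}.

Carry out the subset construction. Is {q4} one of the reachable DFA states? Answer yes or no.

no

Start state of the DFA: {q0}.
{q0} --a--> {q0,q1,q2}  [new]
{q0} --b--> {q0,q1,q2,q4}  [new]
{q0,q1,q2} --a--> {q0,q1,q2}  [seen]
{q0,q1,q2} --b--> {q0,q1,q2,q3,q4}  [new]
{q0,q1,q2,q4} --a--> {q0,q1,q2}  [seen]
{q0,q1,q2,q4} --b--> {q0,q1,q2,q3,q4}  [seen]
{q0,q1,q2,q3,q4} --a--> {q0,q1,q2,q3}  [new]
{q0,q1,q2,q3,q4} --b--> {q0,q1,q2,q3,q4}  [seen]
{q0,q1,q2,q3} --a--> {q0,q1,q2,q3}  [seen]
{q0,q1,q2,q3} --b--> {q0,q1,q2,q3,q4}  [seen]
Reachable DFA states: {q0}, {q0,q1,q2}, {q0,q1,q2,q4}, {q0,q1,q2,q3,q4}, {q0,q1,q2,q3}.
{q4} is not among them.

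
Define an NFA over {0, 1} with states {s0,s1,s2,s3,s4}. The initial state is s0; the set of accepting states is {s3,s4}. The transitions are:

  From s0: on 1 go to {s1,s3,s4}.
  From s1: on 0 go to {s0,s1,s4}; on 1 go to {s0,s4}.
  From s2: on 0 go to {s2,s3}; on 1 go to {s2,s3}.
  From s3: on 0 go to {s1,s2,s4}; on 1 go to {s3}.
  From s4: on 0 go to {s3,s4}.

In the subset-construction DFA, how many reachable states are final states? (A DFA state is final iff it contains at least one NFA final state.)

5

Start state of the DFA: {s0}.
{s0} --0--> ∅  [new]
{s0} --1--> {s1,s3,s4}  [new]
∅ --0--> ∅  [seen]
∅ --1--> ∅  [seen]
{s1,s3,s4} --0--> {s0,s1,s2,s3,s4}  [new]
{s1,s3,s4} --1--> {s0,s3,s4}  [new]
{s0,s1,s2,s3,s4} --0--> {s0,s1,s2,s3,s4}  [seen]
{s0,s1,s2,s3,s4} --1--> {s0,s1,s2,s3,s4}  [seen]
{s0,s3,s4} --0--> {s1,s2,s3,s4}  [new]
{s0,s3,s4} --1--> {s1,s3,s4}  [seen]
{s1,s2,s3,s4} --0--> {s0,s1,s2,s3,s4}  [seen]
{s1,s2,s3,s4} --1--> {s0,s2,s3,s4}  [new]
{s0,s2,s3,s4} --0--> {s1,s2,s3,s4}  [seen]
{s0,s2,s3,s4} --1--> {s1,s2,s3,s4}  [seen]
Reachable DFA states: {s0}, ∅, {s1,s3,s4}, {s0,s1,s2,s3,s4}, {s0,s3,s4}, {s1,s2,s3,s4}, {s0,s2,s3,s4}.
Accepting DFA states (contain an NFA accepting state): {s1,s3,s4}, {s0,s1,s2,s3,s4}, {s0,s3,s4}, {s1,s2,s3,s4}, {s0,s2,s3,s4}.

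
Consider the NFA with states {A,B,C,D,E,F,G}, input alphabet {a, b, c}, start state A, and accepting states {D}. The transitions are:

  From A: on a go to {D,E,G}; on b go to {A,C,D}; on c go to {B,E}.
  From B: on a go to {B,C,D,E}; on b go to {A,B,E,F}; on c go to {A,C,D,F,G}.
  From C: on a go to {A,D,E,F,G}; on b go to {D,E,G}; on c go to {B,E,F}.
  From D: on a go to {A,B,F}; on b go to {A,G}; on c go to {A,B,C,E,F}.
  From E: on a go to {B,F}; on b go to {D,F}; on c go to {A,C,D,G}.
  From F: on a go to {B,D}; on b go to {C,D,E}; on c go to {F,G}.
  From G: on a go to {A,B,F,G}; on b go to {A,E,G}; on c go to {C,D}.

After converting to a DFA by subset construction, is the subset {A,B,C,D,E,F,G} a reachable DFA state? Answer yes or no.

yes

Start state of the DFA: {A}.
{A} --a--> {D,E,G}  [new]
{A} --b--> {A,C,D}  [new]
{A} --c--> {B,E}  [new]
{D,E,G} --a--> {A,B,F,G}  [new]
{D,E,G} --b--> {A,D,E,F,G}  [new]
{D,E,G} --c--> {A,B,C,D,E,F,G}  [new]
{A,C,D} --a--> {A,B,D,E,F,G}  [new]
{A,C,D} --b--> {A,C,D,E,G}  [new]
{A,C,D} --c--> {A,B,C,E,F}  [new]
{B,E} --a--> {B,C,D,E,F}  [new]
{B,E} --b--> {A,B,D,E,F}  [new]
{B,E} --c--> {A,C,D,F,G}  [new]
{A,B,F,G} --a--> {A,B,C,D,E,F,G}  [seen]
{A,B,F,G} --b--> {A,B,C,D,E,F,G}  [seen]
{A,B,F,G} --c--> {A,B,C,D,E,F,G}  [seen]
{A,D,E,F,G} --a--> {A,B,D,E,F,G}  [seen]
{A,D,E,F,G} --b--> {A,C,D,E,F,G}  [new]
{A,D,E,F,G} --c--> {A,B,C,D,E,F,G}  [seen]
{A,B,C,D,E,F,G} --a--> {A,B,C,D,E,F,G}  [seen]
{A,B,C,D,E,F,G} --b--> {A,B,C,D,E,F,G}  [seen]
{A,B,C,D,E,F,G} --c--> {A,B,C,D,E,F,G}  [seen]
{A,B,D,E,F,G} --a--> {A,B,C,D,E,F,G}  [seen]
{A,B,D,E,F,G} --b--> {A,B,C,D,E,F,G}  [seen]
{A,B,D,E,F,G} --c--> {A,B,C,D,E,F,G}  [seen]
{A,C,D,E,G} --a--> {A,B,D,E,F,G}  [seen]
{A,C,D,E,G} --b--> {A,C,D,E,F,G}  [seen]
{A,C,D,E,G} --c--> {A,B,C,D,E,F,G}  [seen]
{A,B,C,E,F} --a--> {A,B,C,D,E,F,G}  [seen]
{A,B,C,E,F} --b--> {A,B,C,D,E,F,G}  [seen]
{A,B,C,E,F} --c--> {A,B,C,D,E,F,G}  [seen]
{B,C,D,E,F} --a--> {A,B,C,D,E,F,G}  [seen]
{B,C,D,E,F} --b--> {A,B,C,D,E,F,G}  [seen]
{B,C,D,E,F} --c--> {A,B,C,D,E,F,G}  [seen]
{A,B,D,E,F} --a--> {A,B,C,D,E,F,G}  [seen]
{A,B,D,E,F} --b--> {A,B,C,D,E,F,G}  [seen]
{A,B,D,E,F} --c--> {A,B,C,D,E,F,G}  [seen]
{A,C,D,F,G} --a--> {A,B,D,E,F,G}  [seen]
{A,C,D,F,G} --b--> {A,C,D,E,G}  [seen]
{A,C,D,F,G} --c--> {A,B,C,D,E,F,G}  [seen]
{A,C,D,E,F,G} --a--> {A,B,D,E,F,G}  [seen]
{A,C,D,E,F,G} --b--> {A,C,D,E,F,G}  [seen]
{A,C,D,E,F,G} --c--> {A,B,C,D,E,F,G}  [seen]
Reachable DFA states: {A}, {D,E,G}, {A,C,D}, {B,E}, {A,B,F,G}, {A,D,E,F,G}, {A,B,C,D,E,F,G}, {A,B,D,E,F,G}, {A,C,D,E,G}, {A,B,C,E,F}, {B,C,D,E,F}, {A,B,D,E,F}, {A,C,D,F,G}, {A,C,D,E,F,G}.
{A,B,C,D,E,F,G} is among them.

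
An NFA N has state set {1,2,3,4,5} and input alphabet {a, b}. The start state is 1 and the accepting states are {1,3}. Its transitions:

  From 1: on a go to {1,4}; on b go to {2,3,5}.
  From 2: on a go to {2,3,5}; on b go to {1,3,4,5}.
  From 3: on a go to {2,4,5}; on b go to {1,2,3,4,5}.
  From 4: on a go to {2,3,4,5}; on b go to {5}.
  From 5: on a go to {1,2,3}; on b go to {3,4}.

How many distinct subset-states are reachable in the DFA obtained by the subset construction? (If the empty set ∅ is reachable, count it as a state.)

Start state of the DFA: {1}.
{1} --a--> {1,4}  [new]
{1} --b--> {2,3,5}  [new]
{1,4} --a--> {1,2,3,4,5}  [new]
{1,4} --b--> {2,3,5}  [seen]
{2,3,5} --a--> {1,2,3,4,5}  [seen]
{2,3,5} --b--> {1,2,3,4,5}  [seen]
{1,2,3,4,5} --a--> {1,2,3,4,5}  [seen]
{1,2,3,4,5} --b--> {1,2,3,4,5}  [seen]
Reachable DFA states: {1}, {1,4}, {2,3,5}, {1,2,3,4,5}.

4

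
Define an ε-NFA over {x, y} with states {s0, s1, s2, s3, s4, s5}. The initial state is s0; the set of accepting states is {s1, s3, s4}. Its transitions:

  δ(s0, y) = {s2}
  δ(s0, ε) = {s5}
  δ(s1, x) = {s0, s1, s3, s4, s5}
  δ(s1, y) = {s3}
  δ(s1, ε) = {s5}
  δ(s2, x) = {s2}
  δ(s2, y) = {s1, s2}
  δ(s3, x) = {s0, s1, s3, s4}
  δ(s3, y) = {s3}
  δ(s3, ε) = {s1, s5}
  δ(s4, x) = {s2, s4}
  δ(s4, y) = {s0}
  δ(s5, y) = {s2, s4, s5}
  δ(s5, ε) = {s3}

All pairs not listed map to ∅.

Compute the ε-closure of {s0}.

Begin with {s0}.
s0 →ε {s5}; add s5.
s5 →ε {s3}; add s3.
s3 →ε {s1, s5}; add s1.
ε-closure = {s0, s1, s3, s5}.

{s0, s1, s3, s5}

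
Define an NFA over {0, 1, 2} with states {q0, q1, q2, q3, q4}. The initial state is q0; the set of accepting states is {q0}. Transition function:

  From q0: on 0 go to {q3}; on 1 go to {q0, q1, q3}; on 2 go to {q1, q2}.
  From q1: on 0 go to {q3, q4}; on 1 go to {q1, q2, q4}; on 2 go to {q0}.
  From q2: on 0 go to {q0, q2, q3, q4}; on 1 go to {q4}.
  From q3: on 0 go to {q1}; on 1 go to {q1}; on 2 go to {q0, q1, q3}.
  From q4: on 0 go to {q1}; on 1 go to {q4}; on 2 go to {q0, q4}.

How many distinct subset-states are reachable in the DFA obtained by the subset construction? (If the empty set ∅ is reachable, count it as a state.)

16

Start state of the DFA: {q0}.
{q0} --0--> {q3}  [new]
{q0} --1--> {q0, q1, q3}  [new]
{q0} --2--> {q1, q2}  [new]
{q3} --0--> {q1}  [new]
{q3} --1--> {q1}  [seen]
{q3} --2--> {q0, q1, q3}  [seen]
{q0, q1, q3} --0--> {q1, q3, q4}  [new]
{q0, q1, q3} --1--> {q0, q1, q2, q3, q4}  [new]
{q0, q1, q3} --2--> {q0, q1, q2, q3}  [new]
{q1, q2} --0--> {q0, q2, q3, q4}  [new]
{q1, q2} --1--> {q1, q2, q4}  [new]
{q1, q2} --2--> {q0}  [seen]
{q1} --0--> {q3, q4}  [new]
{q1} --1--> {q1, q2, q4}  [seen]
{q1} --2--> {q0}  [seen]
{q1, q3, q4} --0--> {q1, q3, q4}  [seen]
{q1, q3, q4} --1--> {q1, q2, q4}  [seen]
{q1, q3, q4} --2--> {q0, q1, q3, q4}  [new]
{q0, q1, q2, q3, q4} --0--> {q0, q1, q2, q3, q4}  [seen]
{q0, q1, q2, q3, q4} --1--> {q0, q1, q2, q3, q4}  [seen]
{q0, q1, q2, q3, q4} --2--> {q0, q1, q2, q3, q4}  [seen]
{q0, q1, q2, q3} --0--> {q0, q1, q2, q3, q4}  [seen]
{q0, q1, q2, q3} --1--> {q0, q1, q2, q3, q4}  [seen]
{q0, q1, q2, q3} --2--> {q0, q1, q2, q3}  [seen]
{q0, q2, q3, q4} --0--> {q0, q1, q2, q3, q4}  [seen]
{q0, q2, q3, q4} --1--> {q0, q1, q3, q4}  [seen]
{q0, q2, q3, q4} --2--> {q0, q1, q2, q3, q4}  [seen]
{q1, q2, q4} --0--> {q0, q1, q2, q3, q4}  [seen]
{q1, q2, q4} --1--> {q1, q2, q4}  [seen]
{q1, q2, q4} --2--> {q0, q4}  [new]
{q3, q4} --0--> {q1}  [seen]
{q3, q4} --1--> {q1, q4}  [new]
{q3, q4} --2--> {q0, q1, q3, q4}  [seen]
{q0, q1, q3, q4} --0--> {q1, q3, q4}  [seen]
{q0, q1, q3, q4} --1--> {q0, q1, q2, q3, q4}  [seen]
{q0, q1, q3, q4} --2--> {q0, q1, q2, q3, q4}  [seen]
{q0, q4} --0--> {q1, q3}  [new]
{q0, q4} --1--> {q0, q1, q3, q4}  [seen]
{q0, q4} --2--> {q0, q1, q2, q4}  [new]
{q1, q4} --0--> {q1, q3, q4}  [seen]
{q1, q4} --1--> {q1, q2, q4}  [seen]
{q1, q4} --2--> {q0, q4}  [seen]
{q1, q3} --0--> {q1, q3, q4}  [seen]
{q1, q3} --1--> {q1, q2, q4}  [seen]
{q1, q3} --2--> {q0, q1, q3}  [seen]
{q0, q1, q2, q4} --0--> {q0, q1, q2, q3, q4}  [seen]
{q0, q1, q2, q4} --1--> {q0, q1, q2, q3, q4}  [seen]
{q0, q1, q2, q4} --2--> {q0, q1, q2, q4}  [seen]
Reachable DFA states: {q0}, {q3}, {q0, q1, q3}, {q1, q2}, {q1}, {q1, q3, q4}, {q0, q1, q2, q3, q4}, {q0, q1, q2, q3}, {q0, q2, q3, q4}, {q1, q2, q4}, {q3, q4}, {q0, q1, q3, q4}, {q0, q4}, {q1, q4}, {q1, q3}, {q0, q1, q2, q4}.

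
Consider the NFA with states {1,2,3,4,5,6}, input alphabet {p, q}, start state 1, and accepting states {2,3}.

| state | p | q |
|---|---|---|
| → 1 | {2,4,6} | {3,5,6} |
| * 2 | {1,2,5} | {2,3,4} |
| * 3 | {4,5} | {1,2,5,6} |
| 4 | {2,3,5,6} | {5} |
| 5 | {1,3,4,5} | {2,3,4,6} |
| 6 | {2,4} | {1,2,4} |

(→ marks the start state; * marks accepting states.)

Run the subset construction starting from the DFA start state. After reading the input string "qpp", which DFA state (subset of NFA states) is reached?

Start: {1}.
δ(1,q) = {3,5,6}.
Union: {3,5,6}.
After q: {3,5,6}.
δ(3,p) = {4,5}; δ(5,p) = {1,3,4,5}; δ(6,p) = {2,4}.
Union: {1,2,3,4,5}.
After p: {1,2,3,4,5}.
δ(1,p) = {2,4,6}; δ(2,p) = {1,2,5}; δ(3,p) = {4,5}; δ(4,p) = {2,3,5,6}; δ(5,p) = {1,3,4,5}.
Union: {1,2,3,4,5,6}.
After p: {1,2,3,4,5,6}.

{1,2,3,4,5,6}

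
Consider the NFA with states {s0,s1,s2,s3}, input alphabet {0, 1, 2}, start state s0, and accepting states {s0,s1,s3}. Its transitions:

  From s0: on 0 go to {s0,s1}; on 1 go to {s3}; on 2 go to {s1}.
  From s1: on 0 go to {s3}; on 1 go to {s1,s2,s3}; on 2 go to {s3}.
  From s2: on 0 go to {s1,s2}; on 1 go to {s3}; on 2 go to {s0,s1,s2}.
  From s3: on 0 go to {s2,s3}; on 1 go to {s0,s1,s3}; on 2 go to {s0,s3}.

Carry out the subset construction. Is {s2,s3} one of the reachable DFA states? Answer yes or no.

yes

Start state of the DFA: {s0}.
{s0} --0--> {s0,s1}  [new]
{s0} --1--> {s3}  [new]
{s0} --2--> {s1}  [new]
{s0,s1} --0--> {s0,s1,s3}  [new]
{s0,s1} --1--> {s1,s2,s3}  [new]
{s0,s1} --2--> {s1,s3}  [new]
{s3} --0--> {s2,s3}  [new]
{s3} --1--> {s0,s1,s3}  [seen]
{s3} --2--> {s0,s3}  [new]
{s1} --0--> {s3}  [seen]
{s1} --1--> {s1,s2,s3}  [seen]
{s1} --2--> {s3}  [seen]
{s0,s1,s3} --0--> {s0,s1,s2,s3}  [new]
{s0,s1,s3} --1--> {s0,s1,s2,s3}  [seen]
{s0,s1,s3} --2--> {s0,s1,s3}  [seen]
{s1,s2,s3} --0--> {s1,s2,s3}  [seen]
{s1,s2,s3} --1--> {s0,s1,s2,s3}  [seen]
{s1,s2,s3} --2--> {s0,s1,s2,s3}  [seen]
{s1,s3} --0--> {s2,s3}  [seen]
{s1,s3} --1--> {s0,s1,s2,s3}  [seen]
{s1,s3} --2--> {s0,s3}  [seen]
{s2,s3} --0--> {s1,s2,s3}  [seen]
{s2,s3} --1--> {s0,s1,s3}  [seen]
{s2,s3} --2--> {s0,s1,s2,s3}  [seen]
{s0,s3} --0--> {s0,s1,s2,s3}  [seen]
{s0,s3} --1--> {s0,s1,s3}  [seen]
{s0,s3} --2--> {s0,s1,s3}  [seen]
{s0,s1,s2,s3} --0--> {s0,s1,s2,s3}  [seen]
{s0,s1,s2,s3} --1--> {s0,s1,s2,s3}  [seen]
{s0,s1,s2,s3} --2--> {s0,s1,s2,s3}  [seen]
Reachable DFA states: {s0}, {s0,s1}, {s3}, {s1}, {s0,s1,s3}, {s1,s2,s3}, {s1,s3}, {s2,s3}, {s0,s3}, {s0,s1,s2,s3}.
{s2,s3} is among them.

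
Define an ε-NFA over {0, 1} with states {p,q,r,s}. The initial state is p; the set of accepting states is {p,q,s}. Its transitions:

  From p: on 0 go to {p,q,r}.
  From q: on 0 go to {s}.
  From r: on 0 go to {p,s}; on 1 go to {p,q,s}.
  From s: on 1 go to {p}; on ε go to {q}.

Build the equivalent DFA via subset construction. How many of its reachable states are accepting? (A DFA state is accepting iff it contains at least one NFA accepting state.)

Start state of the DFA: {p} (ε-closure of the NFA start).
{p} --0--> {p,q,r}  [new]
{p} --1--> ∅  [new]
{p,q,r} --0--> {p,q,r,s}  [new]
{p,q,r} --1--> {p,q,s}  [new]
∅ --0--> ∅  [seen]
∅ --1--> ∅  [seen]
{p,q,r,s} --0--> {p,q,r,s}  [seen]
{p,q,r,s} --1--> {p,q,s}  [seen]
{p,q,s} --0--> {p,q,r,s}  [seen]
{p,q,s} --1--> {p}  [seen]
Reachable DFA states: {p}, {p,q,r}, ∅, {p,q,r,s}, {p,q,s}.
Accepting DFA states (contain an NFA accepting state): {p}, {p,q,r}, {p,q,r,s}, {p,q,s}.

4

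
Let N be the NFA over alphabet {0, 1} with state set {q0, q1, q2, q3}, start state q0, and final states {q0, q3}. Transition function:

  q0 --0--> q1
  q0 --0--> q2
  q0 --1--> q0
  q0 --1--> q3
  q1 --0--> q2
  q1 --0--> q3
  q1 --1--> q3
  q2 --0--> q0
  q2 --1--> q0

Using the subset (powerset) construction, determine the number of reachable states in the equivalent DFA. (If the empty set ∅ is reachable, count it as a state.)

6

Start state of the DFA: {q0}.
{q0} --0--> {q1, q2}  [new]
{q0} --1--> {q0, q3}  [new]
{q1, q2} --0--> {q0, q2, q3}  [new]
{q1, q2} --1--> {q0, q3}  [seen]
{q0, q3} --0--> {q1, q2}  [seen]
{q0, q3} --1--> {q0, q3}  [seen]
{q0, q2, q3} --0--> {q0, q1, q2}  [new]
{q0, q2, q3} --1--> {q0, q3}  [seen]
{q0, q1, q2} --0--> {q0, q1, q2, q3}  [new]
{q0, q1, q2} --1--> {q0, q3}  [seen]
{q0, q1, q2, q3} --0--> {q0, q1, q2, q3}  [seen]
{q0, q1, q2, q3} --1--> {q0, q3}  [seen]
Reachable DFA states: {q0}, {q1, q2}, {q0, q3}, {q0, q2, q3}, {q0, q1, q2}, {q0, q1, q2, q3}.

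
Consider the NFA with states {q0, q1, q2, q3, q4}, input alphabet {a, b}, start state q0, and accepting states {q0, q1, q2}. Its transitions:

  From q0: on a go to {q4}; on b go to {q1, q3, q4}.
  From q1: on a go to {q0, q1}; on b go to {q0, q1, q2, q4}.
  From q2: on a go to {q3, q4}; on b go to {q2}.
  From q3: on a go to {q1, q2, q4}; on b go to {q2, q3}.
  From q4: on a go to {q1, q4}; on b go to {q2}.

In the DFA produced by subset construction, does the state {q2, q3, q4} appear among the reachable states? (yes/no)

Start state of the DFA: {q0}.
{q0} --a--> {q4}  [new]
{q0} --b--> {q1, q3, q4}  [new]
{q4} --a--> {q1, q4}  [new]
{q4} --b--> {q2}  [new]
{q1, q3, q4} --a--> {q0, q1, q2, q4}  [new]
{q1, q3, q4} --b--> {q0, q1, q2, q3, q4}  [new]
{q1, q4} --a--> {q0, q1, q4}  [new]
{q1, q4} --b--> {q0, q1, q2, q4}  [seen]
{q2} --a--> {q3, q4}  [new]
{q2} --b--> {q2}  [seen]
{q0, q1, q2, q4} --a--> {q0, q1, q3, q4}  [new]
{q0, q1, q2, q4} --b--> {q0, q1, q2, q3, q4}  [seen]
{q0, q1, q2, q3, q4} --a--> {q0, q1, q2, q3, q4}  [seen]
{q0, q1, q2, q3, q4} --b--> {q0, q1, q2, q3, q4}  [seen]
{q0, q1, q4} --a--> {q0, q1, q4}  [seen]
{q0, q1, q4} --b--> {q0, q1, q2, q3, q4}  [seen]
{q3, q4} --a--> {q1, q2, q4}  [new]
{q3, q4} --b--> {q2, q3}  [new]
{q0, q1, q3, q4} --a--> {q0, q1, q2, q4}  [seen]
{q0, q1, q3, q4} --b--> {q0, q1, q2, q3, q4}  [seen]
{q1, q2, q4} --a--> {q0, q1, q3, q4}  [seen]
{q1, q2, q4} --b--> {q0, q1, q2, q4}  [seen]
{q2, q3} --a--> {q1, q2, q3, q4}  [new]
{q2, q3} --b--> {q2, q3}  [seen]
{q1, q2, q3, q4} --a--> {q0, q1, q2, q3, q4}  [seen]
{q1, q2, q3, q4} --b--> {q0, q1, q2, q3, q4}  [seen]
Reachable DFA states: {q0}, {q4}, {q1, q3, q4}, {q1, q4}, {q2}, {q0, q1, q2, q4}, {q0, q1, q2, q3, q4}, {q0, q1, q4}, {q3, q4}, {q0, q1, q3, q4}, {q1, q2, q4}, {q2, q3}, {q1, q2, q3, q4}.
{q2, q3, q4} is not among them.

no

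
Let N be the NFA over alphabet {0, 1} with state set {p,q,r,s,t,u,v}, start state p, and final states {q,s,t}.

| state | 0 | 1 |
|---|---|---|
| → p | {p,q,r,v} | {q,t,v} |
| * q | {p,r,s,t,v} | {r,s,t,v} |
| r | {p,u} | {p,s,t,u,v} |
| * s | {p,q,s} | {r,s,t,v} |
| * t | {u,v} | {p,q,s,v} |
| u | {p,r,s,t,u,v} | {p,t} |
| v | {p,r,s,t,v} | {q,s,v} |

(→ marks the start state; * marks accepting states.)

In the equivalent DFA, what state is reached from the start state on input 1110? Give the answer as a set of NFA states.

{p,q,r,s,t,u,v}

Start: {p}.
δ(p,1) = {q,t,v}.
Union: {q,t,v}.
After 1: {q,t,v}.
δ(q,1) = {r,s,t,v}; δ(t,1) = {p,q,s,v}; δ(v,1) = {q,s,v}.
Union: {p,q,r,s,t,v}.
After 1: {p,q,r,s,t,v}.
δ(p,1) = {q,t,v}; δ(q,1) = {r,s,t,v}; δ(r,1) = {p,s,t,u,v}; δ(s,1) = {r,s,t,v}; δ(t,1) = {p,q,s,v}; δ(v,1) = {q,s,v}.
Union: {p,q,r,s,t,u,v}.
After 1: {p,q,r,s,t,u,v}.
δ(p,0) = {p,q,r,v}; δ(q,0) = {p,r,s,t,v}; δ(r,0) = {p,u}; δ(s,0) = {p,q,s}; δ(t,0) = {u,v}; δ(u,0) = {p,r,s,t,u,v}; δ(v,0) = {p,r,s,t,v}.
Union: {p,q,r,s,t,u,v}.
After 0: {p,q,r,s,t,u,v}.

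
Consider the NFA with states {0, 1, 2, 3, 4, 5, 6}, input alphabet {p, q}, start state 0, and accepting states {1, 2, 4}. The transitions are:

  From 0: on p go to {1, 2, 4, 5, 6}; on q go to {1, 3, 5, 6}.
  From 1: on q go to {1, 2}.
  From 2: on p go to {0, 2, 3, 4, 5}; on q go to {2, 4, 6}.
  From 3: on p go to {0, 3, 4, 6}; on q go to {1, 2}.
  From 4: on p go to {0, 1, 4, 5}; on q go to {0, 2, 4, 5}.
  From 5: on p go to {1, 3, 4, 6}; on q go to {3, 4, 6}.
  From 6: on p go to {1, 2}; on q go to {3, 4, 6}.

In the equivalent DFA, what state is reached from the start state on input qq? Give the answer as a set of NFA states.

Start: {0}.
δ(0,q) = {1, 3, 5, 6}.
Union: {1, 3, 5, 6}.
After q: {1, 3, 5, 6}.
δ(1,q) = {1, 2}; δ(3,q) = {1, 2}; δ(5,q) = {3, 4, 6}; δ(6,q) = {3, 4, 6}.
Union: {1, 2, 3, 4, 6}.
After q: {1, 2, 3, 4, 6}.

{1, 2, 3, 4, 6}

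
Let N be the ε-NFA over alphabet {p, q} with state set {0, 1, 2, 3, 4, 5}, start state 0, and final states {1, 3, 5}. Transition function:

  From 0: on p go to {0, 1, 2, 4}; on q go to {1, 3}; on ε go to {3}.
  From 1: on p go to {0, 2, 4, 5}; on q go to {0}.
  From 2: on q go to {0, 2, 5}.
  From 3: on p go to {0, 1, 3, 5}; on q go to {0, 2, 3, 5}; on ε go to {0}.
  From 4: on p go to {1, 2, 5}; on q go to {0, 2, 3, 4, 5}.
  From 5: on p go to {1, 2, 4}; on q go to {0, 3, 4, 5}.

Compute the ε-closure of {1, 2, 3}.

{0, 1, 2, 3}

Begin with {1, 2, 3}.
3 →ε {0}; add 0.
ε-closure = {0, 1, 2, 3}.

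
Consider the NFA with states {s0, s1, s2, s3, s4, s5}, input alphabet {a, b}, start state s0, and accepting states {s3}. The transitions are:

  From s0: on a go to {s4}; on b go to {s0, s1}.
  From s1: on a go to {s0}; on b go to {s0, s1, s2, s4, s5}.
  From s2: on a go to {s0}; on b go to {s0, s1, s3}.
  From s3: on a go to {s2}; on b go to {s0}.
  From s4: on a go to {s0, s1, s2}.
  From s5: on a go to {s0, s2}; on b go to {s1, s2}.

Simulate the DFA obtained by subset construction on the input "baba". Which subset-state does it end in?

{s0, s4}

Start: {s0}.
δ(s0,b) = {s0, s1}.
Union: {s0, s1}.
After b: {s0, s1}.
δ(s0,a) = {s4}; δ(s1,a) = {s0}.
Union: {s0, s4}.
After a: {s0, s4}.
δ(s0,b) = {s0, s1}; δ(s4,b) = ∅.
Union: {s0, s1}.
After b: {s0, s1}.
δ(s0,a) = {s4}; δ(s1,a) = {s0}.
Union: {s0, s4}.
After a: {s0, s4}.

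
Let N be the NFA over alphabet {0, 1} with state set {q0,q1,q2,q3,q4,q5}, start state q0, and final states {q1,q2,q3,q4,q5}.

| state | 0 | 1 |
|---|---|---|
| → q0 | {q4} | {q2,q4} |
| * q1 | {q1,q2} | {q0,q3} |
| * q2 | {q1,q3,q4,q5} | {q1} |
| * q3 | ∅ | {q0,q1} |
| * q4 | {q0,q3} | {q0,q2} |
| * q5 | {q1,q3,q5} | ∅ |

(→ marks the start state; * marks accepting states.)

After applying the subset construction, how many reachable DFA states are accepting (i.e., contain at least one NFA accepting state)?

14

Start state of the DFA: {q0}.
{q0} --0--> {q4}  [new]
{q0} --1--> {q2,q4}  [new]
{q4} --0--> {q0,q3}  [new]
{q4} --1--> {q0,q2}  [new]
{q2,q4} --0--> {q0,q1,q3,q4,q5}  [new]
{q2,q4} --1--> {q0,q1,q2}  [new]
{q0,q3} --0--> {q4}  [seen]
{q0,q3} --1--> {q0,q1,q2,q4}  [new]
{q0,q2} --0--> {q1,q3,q4,q5}  [new]
{q0,q2} --1--> {q1,q2,q4}  [new]
{q0,q1,q3,q4,q5} --0--> {q0,q1,q2,q3,q4,q5}  [new]
{q0,q1,q3,q4,q5} --1--> {q0,q1,q2,q3,q4}  [new]
{q0,q1,q2} --0--> {q1,q2,q3,q4,q5}  [new]
{q0,q1,q2} --1--> {q0,q1,q2,q3,q4}  [seen]
{q0,q1,q2,q4} --0--> {q0,q1,q2,q3,q4,q5}  [seen]
{q0,q1,q2,q4} --1--> {q0,q1,q2,q3,q4}  [seen]
{q1,q3,q4,q5} --0--> {q0,q1,q2,q3,q5}  [new]
{q1,q3,q4,q5} --1--> {q0,q1,q2,q3}  [new]
{q1,q2,q4} --0--> {q0,q1,q2,q3,q4,q5}  [seen]
{q1,q2,q4} --1--> {q0,q1,q2,q3}  [seen]
{q0,q1,q2,q3,q4,q5} --0--> {q0,q1,q2,q3,q4,q5}  [seen]
{q0,q1,q2,q3,q4,q5} --1--> {q0,q1,q2,q3,q4}  [seen]
{q0,q1,q2,q3,q4} --0--> {q0,q1,q2,q3,q4,q5}  [seen]
{q0,q1,q2,q3,q4} --1--> {q0,q1,q2,q3,q4}  [seen]
{q1,q2,q3,q4,q5} --0--> {q0,q1,q2,q3,q4,q5}  [seen]
{q1,q2,q3,q4,q5} --1--> {q0,q1,q2,q3}  [seen]
{q0,q1,q2,q3,q5} --0--> {q1,q2,q3,q4,q5}  [seen]
{q0,q1,q2,q3,q5} --1--> {q0,q1,q2,q3,q4}  [seen]
{q0,q1,q2,q3} --0--> {q1,q2,q3,q4,q5}  [seen]
{q0,q1,q2,q3} --1--> {q0,q1,q2,q3,q4}  [seen]
Reachable DFA states: {q0}, {q4}, {q2,q4}, {q0,q3}, {q0,q2}, {q0,q1,q3,q4,q5}, {q0,q1,q2}, {q0,q1,q2,q4}, {q1,q3,q4,q5}, {q1,q2,q4}, {q0,q1,q2,q3,q4,q5}, {q0,q1,q2,q3,q4}, {q1,q2,q3,q4,q5}, {q0,q1,q2,q3,q5}, {q0,q1,q2,q3}.
Accepting DFA states (contain an NFA accepting state): {q4}, {q2,q4}, {q0,q3}, {q0,q2}, {q0,q1,q3,q4,q5}, {q0,q1,q2}, {q0,q1,q2,q4}, {q1,q3,q4,q5}, {q1,q2,q4}, {q0,q1,q2,q3,q4,q5}, {q0,q1,q2,q3,q4}, {q1,q2,q3,q4,q5}, {q0,q1,q2,q3,q5}, {q0,q1,q2,q3}.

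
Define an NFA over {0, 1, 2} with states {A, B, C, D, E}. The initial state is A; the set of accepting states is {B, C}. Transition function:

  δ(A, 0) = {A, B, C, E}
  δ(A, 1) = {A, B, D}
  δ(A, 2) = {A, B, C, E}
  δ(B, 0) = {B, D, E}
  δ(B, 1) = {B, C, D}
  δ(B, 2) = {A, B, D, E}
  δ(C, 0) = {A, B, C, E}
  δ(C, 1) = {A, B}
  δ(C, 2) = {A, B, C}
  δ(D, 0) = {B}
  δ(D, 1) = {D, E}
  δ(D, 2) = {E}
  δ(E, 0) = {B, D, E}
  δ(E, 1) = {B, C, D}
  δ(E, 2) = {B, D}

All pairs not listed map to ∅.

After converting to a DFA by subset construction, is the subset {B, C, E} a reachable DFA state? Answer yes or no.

Start state of the DFA: {A}.
{A} --0--> {A, B, C, E}  [new]
{A} --1--> {A, B, D}  [new]
{A} --2--> {A, B, C, E}  [seen]
{A, B, C, E} --0--> {A, B, C, D, E}  [new]
{A, B, C, E} --1--> {A, B, C, D}  [new]
{A, B, C, E} --2--> {A, B, C, D, E}  [seen]
{A, B, D} --0--> {A, B, C, D, E}  [seen]
{A, B, D} --1--> {A, B, C, D, E}  [seen]
{A, B, D} --2--> {A, B, C, D, E}  [seen]
{A, B, C, D, E} --0--> {A, B, C, D, E}  [seen]
{A, B, C, D, E} --1--> {A, B, C, D, E}  [seen]
{A, B, C, D, E} --2--> {A, B, C, D, E}  [seen]
{A, B, C, D} --0--> {A, B, C, D, E}  [seen]
{A, B, C, D} --1--> {A, B, C, D, E}  [seen]
{A, B, C, D} --2--> {A, B, C, D, E}  [seen]
Reachable DFA states: {A}, {A, B, C, E}, {A, B, D}, {A, B, C, D, E}, {A, B, C, D}.
{B, C, E} is not among them.

no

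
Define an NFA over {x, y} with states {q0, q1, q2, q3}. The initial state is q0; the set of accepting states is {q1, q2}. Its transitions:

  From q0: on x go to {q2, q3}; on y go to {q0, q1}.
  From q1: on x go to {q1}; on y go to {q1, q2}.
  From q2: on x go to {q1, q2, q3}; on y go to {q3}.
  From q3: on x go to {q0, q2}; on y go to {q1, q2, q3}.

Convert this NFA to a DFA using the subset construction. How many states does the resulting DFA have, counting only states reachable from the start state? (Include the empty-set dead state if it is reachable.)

6

Start state of the DFA: {q0}.
{q0} --x--> {q2, q3}  [new]
{q0} --y--> {q0, q1}  [new]
{q2, q3} --x--> {q0, q1, q2, q3}  [new]
{q2, q3} --y--> {q1, q2, q3}  [new]
{q0, q1} --x--> {q1, q2, q3}  [seen]
{q0, q1} --y--> {q0, q1, q2}  [new]
{q0, q1, q2, q3} --x--> {q0, q1, q2, q3}  [seen]
{q0, q1, q2, q3} --y--> {q0, q1, q2, q3}  [seen]
{q1, q2, q3} --x--> {q0, q1, q2, q3}  [seen]
{q1, q2, q3} --y--> {q1, q2, q3}  [seen]
{q0, q1, q2} --x--> {q1, q2, q3}  [seen]
{q0, q1, q2} --y--> {q0, q1, q2, q3}  [seen]
Reachable DFA states: {q0}, {q2, q3}, {q0, q1}, {q0, q1, q2, q3}, {q1, q2, q3}, {q0, q1, q2}.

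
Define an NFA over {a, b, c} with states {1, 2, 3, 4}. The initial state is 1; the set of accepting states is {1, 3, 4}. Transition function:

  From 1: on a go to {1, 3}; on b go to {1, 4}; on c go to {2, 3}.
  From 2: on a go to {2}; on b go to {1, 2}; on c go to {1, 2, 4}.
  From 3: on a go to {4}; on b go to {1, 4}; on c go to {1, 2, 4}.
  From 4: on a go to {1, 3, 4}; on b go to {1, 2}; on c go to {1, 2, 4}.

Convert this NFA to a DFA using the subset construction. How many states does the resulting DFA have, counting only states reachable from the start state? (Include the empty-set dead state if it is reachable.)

10

Start state of the DFA: {1}.
{1} --a--> {1, 3}  [new]
{1} --b--> {1, 4}  [new]
{1} --c--> {2, 3}  [new]
{1, 3} --a--> {1, 3, 4}  [new]
{1, 3} --b--> {1, 4}  [seen]
{1, 3} --c--> {1, 2, 3, 4}  [new]
{1, 4} --a--> {1, 3, 4}  [seen]
{1, 4} --b--> {1, 2, 4}  [new]
{1, 4} --c--> {1, 2, 3, 4}  [seen]
{2, 3} --a--> {2, 4}  [new]
{2, 3} --b--> {1, 2, 4}  [seen]
{2, 3} --c--> {1, 2, 4}  [seen]
{1, 3, 4} --a--> {1, 3, 4}  [seen]
{1, 3, 4} --b--> {1, 2, 4}  [seen]
{1, 3, 4} --c--> {1, 2, 3, 4}  [seen]
{1, 2, 3, 4} --a--> {1, 2, 3, 4}  [seen]
{1, 2, 3, 4} --b--> {1, 2, 4}  [seen]
{1, 2, 3, 4} --c--> {1, 2, 3, 4}  [seen]
{1, 2, 4} --a--> {1, 2, 3, 4}  [seen]
{1, 2, 4} --b--> {1, 2, 4}  [seen]
{1, 2, 4} --c--> {1, 2, 3, 4}  [seen]
{2, 4} --a--> {1, 2, 3, 4}  [seen]
{2, 4} --b--> {1, 2}  [new]
{2, 4} --c--> {1, 2, 4}  [seen]
{1, 2} --a--> {1, 2, 3}  [new]
{1, 2} --b--> {1, 2, 4}  [seen]
{1, 2} --c--> {1, 2, 3, 4}  [seen]
{1, 2, 3} --a--> {1, 2, 3, 4}  [seen]
{1, 2, 3} --b--> {1, 2, 4}  [seen]
{1, 2, 3} --c--> {1, 2, 3, 4}  [seen]
Reachable DFA states: {1}, {1, 3}, {1, 4}, {2, 3}, {1, 3, 4}, {1, 2, 3, 4}, {1, 2, 4}, {2, 4}, {1, 2}, {1, 2, 3}.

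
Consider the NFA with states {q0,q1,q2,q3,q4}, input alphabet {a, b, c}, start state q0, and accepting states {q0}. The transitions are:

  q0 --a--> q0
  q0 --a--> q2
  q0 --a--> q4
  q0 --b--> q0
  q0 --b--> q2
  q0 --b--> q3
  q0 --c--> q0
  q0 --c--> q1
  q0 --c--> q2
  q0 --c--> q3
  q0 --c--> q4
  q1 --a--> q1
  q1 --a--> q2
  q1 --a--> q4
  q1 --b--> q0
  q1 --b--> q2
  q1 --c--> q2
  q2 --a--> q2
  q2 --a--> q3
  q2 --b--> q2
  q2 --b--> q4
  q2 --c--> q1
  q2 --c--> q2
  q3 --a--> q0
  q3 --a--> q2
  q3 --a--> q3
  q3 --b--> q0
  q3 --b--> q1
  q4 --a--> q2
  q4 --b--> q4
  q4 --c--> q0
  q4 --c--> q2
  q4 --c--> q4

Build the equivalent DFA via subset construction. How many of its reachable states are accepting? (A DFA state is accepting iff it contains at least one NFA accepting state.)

Start state of the DFA: {q0}.
{q0} --a--> {q0,q2,q4}  [new]
{q0} --b--> {q0,q2,q3}  [new]
{q0} --c--> {q0,q1,q2,q3,q4}  [new]
{q0,q2,q4} --a--> {q0,q2,q3,q4}  [new]
{q0,q2,q4} --b--> {q0,q2,q3,q4}  [seen]
{q0,q2,q4} --c--> {q0,q1,q2,q3,q4}  [seen]
{q0,q2,q3} --a--> {q0,q2,q3,q4}  [seen]
{q0,q2,q3} --b--> {q0,q1,q2,q3,q4}  [seen]
{q0,q2,q3} --c--> {q0,q1,q2,q3,q4}  [seen]
{q0,q1,q2,q3,q4} --a--> {q0,q1,q2,q3,q4}  [seen]
{q0,q1,q2,q3,q4} --b--> {q0,q1,q2,q3,q4}  [seen]
{q0,q1,q2,q3,q4} --c--> {q0,q1,q2,q3,q4}  [seen]
{q0,q2,q3,q4} --a--> {q0,q2,q3,q4}  [seen]
{q0,q2,q3,q4} --b--> {q0,q1,q2,q3,q4}  [seen]
{q0,q2,q3,q4} --c--> {q0,q1,q2,q3,q4}  [seen]
Reachable DFA states: {q0}, {q0,q2,q4}, {q0,q2,q3}, {q0,q1,q2,q3,q4}, {q0,q2,q3,q4}.
Accepting DFA states (contain an NFA accepting state): {q0}, {q0,q2,q4}, {q0,q2,q3}, {q0,q1,q2,q3,q4}, {q0,q2,q3,q4}.

5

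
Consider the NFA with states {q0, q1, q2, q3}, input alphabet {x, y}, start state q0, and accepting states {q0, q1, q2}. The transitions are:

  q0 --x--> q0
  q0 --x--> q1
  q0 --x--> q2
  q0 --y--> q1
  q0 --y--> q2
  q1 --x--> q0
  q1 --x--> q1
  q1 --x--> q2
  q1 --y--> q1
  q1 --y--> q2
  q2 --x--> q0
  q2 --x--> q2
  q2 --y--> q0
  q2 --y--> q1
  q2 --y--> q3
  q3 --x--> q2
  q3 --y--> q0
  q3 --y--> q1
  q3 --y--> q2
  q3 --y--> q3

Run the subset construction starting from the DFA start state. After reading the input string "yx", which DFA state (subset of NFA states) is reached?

Start: {q0}.
δ(q0,y) = {q1, q2}.
Union: {q1, q2}.
After y: {q1, q2}.
δ(q1,x) = {q0, q1, q2}; δ(q2,x) = {q0, q2}.
Union: {q0, q1, q2}.
After x: {q0, q1, q2}.

{q0, q1, q2}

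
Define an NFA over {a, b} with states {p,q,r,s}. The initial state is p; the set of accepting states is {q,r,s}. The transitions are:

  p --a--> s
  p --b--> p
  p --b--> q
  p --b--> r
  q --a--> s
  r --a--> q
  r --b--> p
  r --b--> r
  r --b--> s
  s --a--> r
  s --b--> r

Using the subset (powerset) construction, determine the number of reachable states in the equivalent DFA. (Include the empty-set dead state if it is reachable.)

Start state of the DFA: {p}.
{p} --a--> {s}  [new]
{p} --b--> {p,q,r}  [new]
{s} --a--> {r}  [new]
{s} --b--> {r}  [seen]
{p,q,r} --a--> {q,s}  [new]
{p,q,r} --b--> {p,q,r,s}  [new]
{r} --a--> {q}  [new]
{r} --b--> {p,r,s}  [new]
{q,s} --a--> {r,s}  [new]
{q,s} --b--> {r}  [seen]
{p,q,r,s} --a--> {q,r,s}  [new]
{p,q,r,s} --b--> {p,q,r,s}  [seen]
{q} --a--> {s}  [seen]
{q} --b--> ∅  [new]
{p,r,s} --a--> {q,r,s}  [seen]
{p,r,s} --b--> {p,q,r,s}  [seen]
{r,s} --a--> {q,r}  [new]
{r,s} --b--> {p,r,s}  [seen]
{q,r,s} --a--> {q,r,s}  [seen]
{q,r,s} --b--> {p,r,s}  [seen]
∅ --a--> ∅  [seen]
∅ --b--> ∅  [seen]
{q,r} --a--> {q,s}  [seen]
{q,r} --b--> {p,r,s}  [seen]
Reachable DFA states: {p}, {s}, {p,q,r}, {r}, {q,s}, {p,q,r,s}, {q}, {p,r,s}, {r,s}, {q,r,s}, ∅, {q,r}.

12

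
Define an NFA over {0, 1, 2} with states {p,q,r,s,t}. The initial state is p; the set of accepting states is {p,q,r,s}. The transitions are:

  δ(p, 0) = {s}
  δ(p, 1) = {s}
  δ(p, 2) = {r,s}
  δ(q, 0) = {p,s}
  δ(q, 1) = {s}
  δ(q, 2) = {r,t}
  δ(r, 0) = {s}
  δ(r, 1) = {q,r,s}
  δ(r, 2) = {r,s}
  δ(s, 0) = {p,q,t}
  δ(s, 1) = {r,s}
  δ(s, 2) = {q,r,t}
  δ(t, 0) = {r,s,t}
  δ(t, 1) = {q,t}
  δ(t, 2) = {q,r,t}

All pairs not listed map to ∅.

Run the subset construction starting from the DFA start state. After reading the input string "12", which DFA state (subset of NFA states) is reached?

{q,r,t}

Start: {p}.
δ(p,1) = {s}.
Union: {s}.
After 1: {s}.
δ(s,2) = {q,r,t}.
Union: {q,r,t}.
After 2: {q,r,t}.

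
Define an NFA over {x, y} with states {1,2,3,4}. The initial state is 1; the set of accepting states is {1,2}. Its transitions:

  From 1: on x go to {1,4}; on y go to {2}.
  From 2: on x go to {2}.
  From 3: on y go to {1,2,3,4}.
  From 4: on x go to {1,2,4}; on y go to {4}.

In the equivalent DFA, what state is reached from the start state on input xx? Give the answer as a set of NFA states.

{1,2,4}

Start: {1}.
δ(1,x) = {1,4}.
Union: {1,4}.
After x: {1,4}.
δ(1,x) = {1,4}; δ(4,x) = {1,2,4}.
Union: {1,2,4}.
After x: {1,2,4}.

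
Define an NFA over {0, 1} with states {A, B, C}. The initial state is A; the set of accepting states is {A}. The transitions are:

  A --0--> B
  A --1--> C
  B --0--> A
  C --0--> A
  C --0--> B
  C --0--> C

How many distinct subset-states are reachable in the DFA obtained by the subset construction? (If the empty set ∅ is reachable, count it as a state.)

5

Start state of the DFA: {A}.
{A} --0--> {B}  [new]
{A} --1--> {C}  [new]
{B} --0--> {A}  [seen]
{B} --1--> ∅  [new]
{C} --0--> {A, B, C}  [new]
{C} --1--> ∅  [seen]
∅ --0--> ∅  [seen]
∅ --1--> ∅  [seen]
{A, B, C} --0--> {A, B, C}  [seen]
{A, B, C} --1--> {C}  [seen]
Reachable DFA states: {A}, {B}, {C}, ∅, {A, B, C}.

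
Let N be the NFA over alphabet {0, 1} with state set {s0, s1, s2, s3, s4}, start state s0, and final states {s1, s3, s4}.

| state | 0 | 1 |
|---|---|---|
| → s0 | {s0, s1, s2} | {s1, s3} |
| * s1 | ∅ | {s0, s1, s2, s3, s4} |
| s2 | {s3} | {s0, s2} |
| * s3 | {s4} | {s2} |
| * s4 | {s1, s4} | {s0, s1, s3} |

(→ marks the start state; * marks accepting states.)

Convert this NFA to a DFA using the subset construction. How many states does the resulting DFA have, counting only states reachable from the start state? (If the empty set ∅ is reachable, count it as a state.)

Start state of the DFA: {s0}.
{s0} --0--> {s0, s1, s2}  [new]
{s0} --1--> {s1, s3}  [new]
{s0, s1, s2} --0--> {s0, s1, s2, s3}  [new]
{s0, s1, s2} --1--> {s0, s1, s2, s3, s4}  [new]
{s1, s3} --0--> {s4}  [new]
{s1, s3} --1--> {s0, s1, s2, s3, s4}  [seen]
{s0, s1, s2, s3} --0--> {s0, s1, s2, s3, s4}  [seen]
{s0, s1, s2, s3} --1--> {s0, s1, s2, s3, s4}  [seen]
{s0, s1, s2, s3, s4} --0--> {s0, s1, s2, s3, s4}  [seen]
{s0, s1, s2, s3, s4} --1--> {s0, s1, s2, s3, s4}  [seen]
{s4} --0--> {s1, s4}  [new]
{s4} --1--> {s0, s1, s3}  [new]
{s1, s4} --0--> {s1, s4}  [seen]
{s1, s4} --1--> {s0, s1, s2, s3, s4}  [seen]
{s0, s1, s3} --0--> {s0, s1, s2, s4}  [new]
{s0, s1, s3} --1--> {s0, s1, s2, s3, s4}  [seen]
{s0, s1, s2, s4} --0--> {s0, s1, s2, s3, s4}  [seen]
{s0, s1, s2, s4} --1--> {s0, s1, s2, s3, s4}  [seen]
Reachable DFA states: {s0}, {s0, s1, s2}, {s1, s3}, {s0, s1, s2, s3}, {s0, s1, s2, s3, s4}, {s4}, {s1, s4}, {s0, s1, s3}, {s0, s1, s2, s4}.

9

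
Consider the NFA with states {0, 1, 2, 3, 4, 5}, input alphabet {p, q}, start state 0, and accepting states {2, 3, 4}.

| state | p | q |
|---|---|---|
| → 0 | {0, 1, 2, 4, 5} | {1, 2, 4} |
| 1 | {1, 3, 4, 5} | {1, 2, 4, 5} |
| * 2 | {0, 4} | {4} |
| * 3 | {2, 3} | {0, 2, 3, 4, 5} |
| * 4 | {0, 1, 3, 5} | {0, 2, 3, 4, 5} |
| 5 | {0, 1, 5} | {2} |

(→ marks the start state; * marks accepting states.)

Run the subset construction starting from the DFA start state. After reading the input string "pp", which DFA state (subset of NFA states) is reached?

Start: {0}.
δ(0,p) = {0, 1, 2, 4, 5}.
Union: {0, 1, 2, 4, 5}.
After p: {0, 1, 2, 4, 5}.
δ(0,p) = {0, 1, 2, 4, 5}; δ(1,p) = {1, 3, 4, 5}; δ(2,p) = {0, 4}; δ(4,p) = {0, 1, 3, 5}; δ(5,p) = {0, 1, 5}.
Union: {0, 1, 2, 3, 4, 5}.
After p: {0, 1, 2, 3, 4, 5}.

{0, 1, 2, 3, 4, 5}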